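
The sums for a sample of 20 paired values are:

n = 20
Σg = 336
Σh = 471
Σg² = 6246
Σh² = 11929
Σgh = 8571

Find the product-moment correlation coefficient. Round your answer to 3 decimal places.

r = (nΣgh − ΣgΣh) / √[(nΣg² − (Σg)²)(nΣh² − (Σh)²)]
Numerator: 20×8571 − 336×471 = 13164
Denominator: √[(124920 − 112896)(238580 − 221841)] = √[12024 × 16739] = 14186.9565
r = 13164 / 14186.9565 ≈ 0.928

0.928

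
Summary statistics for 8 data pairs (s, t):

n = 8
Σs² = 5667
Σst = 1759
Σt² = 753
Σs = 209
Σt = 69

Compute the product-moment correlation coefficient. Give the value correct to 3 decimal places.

-0.241

r = (nΣst − ΣsΣt) / √[(nΣs² − (Σs)²)(nΣt² − (Σt)²)]
Numerator: 8×1759 − 209×69 = -349
Denominator: √[(45336 − 43681)(6024 − 4761)] = √[1655 × 1263] = 1445.7749
r = -349 / 1445.7749 ≈ -0.241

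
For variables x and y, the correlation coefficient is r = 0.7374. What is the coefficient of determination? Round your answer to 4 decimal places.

0.5438

r² = (0.7374)² = 0.5438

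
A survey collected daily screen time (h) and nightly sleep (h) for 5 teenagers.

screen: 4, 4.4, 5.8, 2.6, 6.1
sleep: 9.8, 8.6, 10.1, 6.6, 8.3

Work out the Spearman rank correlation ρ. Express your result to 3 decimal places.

0.300

Rank screen: 2, 3, 4, 1, 5
Rank sleep: 4, 3, 5, 1, 2
d = rank(screen) − rank(sleep): -2, 0, -1, 0, 3; Σd² = 14
ρ = 1 − 6Σd² / [n(n²−1)] = 1 − 6×14 / (5×24) = 1 − 84/120 ≈ 0.300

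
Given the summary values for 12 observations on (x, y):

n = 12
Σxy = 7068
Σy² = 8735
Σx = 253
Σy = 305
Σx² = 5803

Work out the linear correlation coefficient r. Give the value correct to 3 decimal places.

r = (nΣxy − ΣxΣy) / √[(nΣx² − (Σx)²)(nΣy² − (Σy)²)]
Numerator: 12×7068 − 253×305 = 7651
Denominator: √[(69636 − 64009)(104820 − 93025)] = √[5627 × 11795] = 8146.8070
r = 7651 / 8146.8070 ≈ 0.939

0.939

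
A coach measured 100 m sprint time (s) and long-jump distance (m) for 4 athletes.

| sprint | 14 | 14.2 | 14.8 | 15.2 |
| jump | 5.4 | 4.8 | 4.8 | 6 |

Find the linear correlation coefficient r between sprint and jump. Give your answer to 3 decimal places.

n = 4, Σx = 58.2, Σy = 21, Σx² = 847.72, Σy² = 111.24, Σxy = 306
nΣxy − ΣxΣy = 1224 − 1222.2 = 1.8
nΣx² − (Σx)² = 3390.88 − 3387.24 = 3.64; nΣy² − (Σy)² = 444.96 − 441 = 3.96
r = 1.8 / √(3.64 × 3.96) = 1.8 / 3.7966 ≈ 0.474

0.474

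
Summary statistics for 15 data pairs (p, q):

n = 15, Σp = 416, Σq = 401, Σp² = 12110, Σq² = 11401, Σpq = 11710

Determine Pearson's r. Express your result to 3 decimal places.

0.943

r = (nΣpq − ΣpΣq) / √[(nΣp² − (Σp)²)(nΣq² − (Σq)²)]
Numerator: 15×11710 − 416×401 = 8834
Denominator: √[(181650 − 173056)(171015 − 160801)] = √[8594 × 10214] = 9369.0510
r = 8834 / 9369.0510 ≈ 0.943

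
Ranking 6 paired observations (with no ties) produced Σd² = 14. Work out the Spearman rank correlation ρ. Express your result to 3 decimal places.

ρ = 1 − 6Σd² / [n(n²−1)] = 1 − 6×14 / (6×35)
  = 1 − 84/210 = 1 − 0.4000 ≈ 0.600

0.600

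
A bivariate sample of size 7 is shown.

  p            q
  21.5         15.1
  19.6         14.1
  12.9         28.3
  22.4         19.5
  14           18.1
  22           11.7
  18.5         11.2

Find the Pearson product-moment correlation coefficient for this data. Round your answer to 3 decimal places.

n = 7, Σp = 130.9, Σq = 118, Σp² = 2536.83, Σq² = 2197.9, Σpq = 2120.88
nΣpq − ΣpΣq = 14846.16 − 15446.2 = -600.04
nΣp² − (Σp)² = 17757.81 − 17134.81 = 623; nΣq² − (Σq)² = 15385.3 − 13924 = 1461.3
r = -600.04 / √(623 × 1461.3) = -600.04 / 954.1435 ≈ -0.629

-0.629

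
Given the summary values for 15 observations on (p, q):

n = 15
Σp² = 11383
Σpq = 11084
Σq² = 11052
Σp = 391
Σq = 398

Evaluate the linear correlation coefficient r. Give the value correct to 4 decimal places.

0.9271

r = (nΣpq − ΣpΣq) / √[(nΣp² − (Σp)²)(nΣq² − (Σq)²)]
Numerator: 15×11084 − 391×398 = 10642
Denominator: √[(170745 − 152881)(165780 − 158404)] = √[17864 × 7376] = 11478.8878
r = 10642 / 11478.8878 ≈ 0.9271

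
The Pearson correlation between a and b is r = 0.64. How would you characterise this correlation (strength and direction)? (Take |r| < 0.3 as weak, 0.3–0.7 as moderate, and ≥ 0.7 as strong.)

r = 0.64 > 0 so the relationship is positive.
|r| = 0.64, which falls in the moderate range.

moderate positive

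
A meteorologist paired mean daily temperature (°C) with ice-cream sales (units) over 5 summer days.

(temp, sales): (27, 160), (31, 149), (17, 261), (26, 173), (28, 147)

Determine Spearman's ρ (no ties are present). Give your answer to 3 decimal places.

-0.900

Rank temp: 3, 5, 1, 2, 4
Rank sales: 3, 2, 5, 4, 1
d = rank(temp) − rank(sales): 0, 3, -4, -2, 3; Σd² = 38
ρ = 1 − 6Σd² / [n(n²−1)] = 1 − 6×38 / (5×24) = 1 − 228/120 ≈ -0.900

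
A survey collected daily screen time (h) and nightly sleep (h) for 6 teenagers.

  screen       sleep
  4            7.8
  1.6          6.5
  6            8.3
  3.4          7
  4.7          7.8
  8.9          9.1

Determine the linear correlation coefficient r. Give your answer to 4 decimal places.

n = 6, Σx = 28.6, Σy = 46.5, Σx² = 167.42, Σy² = 364.63, Σxy = 232.85
nΣxy − ΣxΣy = 1397.1 − 1329.9 = 67.2
nΣx² − (Σx)² = 1004.52 − 817.96 = 186.56; nΣy² − (Σy)² = 2187.78 − 2162.25 = 25.53
r = 67.2 / √(186.56 × 25.53) = 67.2 / 69.0136 ≈ 0.9737

0.9737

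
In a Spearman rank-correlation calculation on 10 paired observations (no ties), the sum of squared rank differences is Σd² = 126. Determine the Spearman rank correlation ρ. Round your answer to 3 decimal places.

0.236

ρ = 1 − 6Σd² / [n(n²−1)] = 1 − 6×126 / (10×99)
  = 1 − 756/990 = 1 − 0.7636 ≈ 0.236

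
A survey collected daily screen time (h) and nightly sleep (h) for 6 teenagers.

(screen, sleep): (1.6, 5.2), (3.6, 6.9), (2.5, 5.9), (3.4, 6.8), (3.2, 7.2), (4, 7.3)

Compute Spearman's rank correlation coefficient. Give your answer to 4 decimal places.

0.8286

Rank screen: 1, 5, 2, 4, 3, 6
Rank sleep: 1, 4, 2, 3, 5, 6
d = rank(screen) − rank(sleep): 0, 1, 0, 1, -2, 0; Σd² = 6
ρ = 1 − 6Σd² / [n(n²−1)] = 1 − 6×6 / (6×35) = 1 − 36/210 ≈ 0.8286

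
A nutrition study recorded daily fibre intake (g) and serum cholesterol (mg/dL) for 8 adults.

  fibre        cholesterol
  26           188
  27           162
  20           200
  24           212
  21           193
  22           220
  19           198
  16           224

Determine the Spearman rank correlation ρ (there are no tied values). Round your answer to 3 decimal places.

-0.619

Rank fibre: 7, 8, 3, 6, 4, 5, 2, 1
Rank cholesterol: 2, 1, 5, 6, 3, 7, 4, 8
d = rank(fibre) − rank(cholesterol): 5, 7, -2, 0, 1, -2, -2, -7; Σd² = 136
ρ = 1 − 6Σd² / [n(n²−1)] = 1 − 6×136 / (8×63) = 1 − 816/504 ≈ -0.619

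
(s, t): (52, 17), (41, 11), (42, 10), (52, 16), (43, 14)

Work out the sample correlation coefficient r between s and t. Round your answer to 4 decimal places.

n = 5, Σs = 230, Σt = 68, Σs² = 10702, Σt² = 962, Σst = 3189
nΣst − ΣsΣt = 15945 − 15640 = 305
nΣs² − (Σs)² = 53510 − 52900 = 610; nΣt² − (Σt)² = 4810 − 4624 = 186
r = 305 / √(610 × 186) = 305 / 336.8382 ≈ 0.9055

0.9055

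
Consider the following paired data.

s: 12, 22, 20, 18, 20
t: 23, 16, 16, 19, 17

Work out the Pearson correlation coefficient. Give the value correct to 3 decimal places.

n = 5, Σs = 92, Σt = 91, Σs² = 1752, Σt² = 1691, Σst = 1630
nΣst − ΣsΣt = 8150 − 8372 = -222
nΣs² − (Σs)² = 8760 − 8464 = 296; nΣt² − (Σt)² = 8455 − 8281 = 174
r = -222 / √(296 × 174) = -222 / 226.9449 ≈ -0.978

-0.978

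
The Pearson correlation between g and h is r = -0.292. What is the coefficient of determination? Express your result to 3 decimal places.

0.085

r² = (-0.292)² = 0.085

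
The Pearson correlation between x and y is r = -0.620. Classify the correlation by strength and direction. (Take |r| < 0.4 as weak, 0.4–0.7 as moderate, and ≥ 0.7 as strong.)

r = -0.620 < 0 so the relationship is negative.
|r| = 0.620, which falls in the moderate range.

moderate negative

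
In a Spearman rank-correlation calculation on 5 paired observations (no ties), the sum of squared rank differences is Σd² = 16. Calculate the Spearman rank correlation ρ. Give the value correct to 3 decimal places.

ρ = 1 − 6Σd² / [n(n²−1)] = 1 − 6×16 / (5×24)
  = 1 − 96/120 = 1 − 0.8000 ≈ 0.200

0.200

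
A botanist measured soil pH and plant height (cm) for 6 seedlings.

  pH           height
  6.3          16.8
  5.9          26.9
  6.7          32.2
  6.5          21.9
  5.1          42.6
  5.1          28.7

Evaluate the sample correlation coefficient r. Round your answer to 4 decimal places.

-0.5502

n = 6, Σx = 35.6, Σy = 169.1, Σx² = 213.66, Σy² = 5160.75, Σxy = 986.27
nΣxy − ΣxΣy = 5917.62 − 6019.96 = -102.34
nΣx² − (Σx)² = 1281.96 − 1267.36 = 14.6; nΣy² − (Σy)² = 30964.5 − 28594.81 = 2369.69
r = -102.34 / √(14.6 × 2369.69) = -102.34 / 186.0040 ≈ -0.5502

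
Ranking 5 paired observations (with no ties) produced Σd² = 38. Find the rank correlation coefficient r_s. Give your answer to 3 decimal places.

-0.900

ρ = 1 − 6Σd² / [n(n²−1)] = 1 − 6×38 / (5×24)
  = 1 − 228/120 = 1 − 1.9000 ≈ -0.900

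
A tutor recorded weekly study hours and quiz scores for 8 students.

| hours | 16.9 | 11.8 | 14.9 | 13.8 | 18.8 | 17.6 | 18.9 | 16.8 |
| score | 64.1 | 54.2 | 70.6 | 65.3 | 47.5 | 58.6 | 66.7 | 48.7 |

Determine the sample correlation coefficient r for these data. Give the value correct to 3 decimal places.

-0.142

n = 8, Σx = 129.5, Σy = 475.7, Σx² = 2139.95, Σy² = 28805.69, Σxy = 7679.08
nΣxy − ΣxΣy = 61432.64 − 61603.15 = -170.51
nΣx² − (Σx)² = 17119.6 − 16770.25 = 349.35; nΣy² − (Σy)² = 230445.52 − 226290.49 = 4155.03
r = -170.51 / √(349.35 × 4155.03) = -170.51 / 1204.8069 ≈ -0.142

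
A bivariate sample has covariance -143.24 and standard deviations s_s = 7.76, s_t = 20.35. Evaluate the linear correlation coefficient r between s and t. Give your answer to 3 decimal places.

r = Cov(s,t) / (s_s · s_t) = -143.24 / (7.76 × 20.35)
  = -143.24 / 157.9160 ≈ -0.907

-0.907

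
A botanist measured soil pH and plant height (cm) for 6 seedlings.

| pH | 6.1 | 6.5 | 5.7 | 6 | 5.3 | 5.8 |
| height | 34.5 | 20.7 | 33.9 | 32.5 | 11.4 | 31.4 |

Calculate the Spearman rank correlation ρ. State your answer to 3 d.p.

Rank pH: 5, 6, 2, 4, 1, 3
Rank height: 6, 2, 5, 4, 1, 3
d = rank(pH) − rank(height): -1, 4, -3, 0, 0, 0; Σd² = 26
ρ = 1 − 6Σd² / [n(n²−1)] = 1 − 6×26 / (6×35) = 1 − 156/210 ≈ 0.257

0.257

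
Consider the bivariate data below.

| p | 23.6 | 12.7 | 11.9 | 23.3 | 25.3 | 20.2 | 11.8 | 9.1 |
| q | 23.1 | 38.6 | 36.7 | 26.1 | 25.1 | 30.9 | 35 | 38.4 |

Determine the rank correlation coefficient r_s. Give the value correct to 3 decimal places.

-0.810

Rank p: 7, 4, 3, 6, 8, 5, 2, 1
Rank q: 1, 8, 6, 3, 2, 4, 5, 7
d = rank(p) − rank(q): 6, -4, -3, 3, 6, 1, -3, -6; Σd² = 152
ρ = 1 − 6Σd² / [n(n²−1)] = 1 − 6×152 / (8×63) = 1 − 912/504 ≈ -0.810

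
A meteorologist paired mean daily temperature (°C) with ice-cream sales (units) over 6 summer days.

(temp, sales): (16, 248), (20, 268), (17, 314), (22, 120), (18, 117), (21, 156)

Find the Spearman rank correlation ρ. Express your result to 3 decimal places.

-0.429

Rank temp: 1, 4, 2, 6, 3, 5
Rank sales: 4, 5, 6, 2, 1, 3
d = rank(temp) − rank(sales): -3, -1, -4, 4, 2, 2; Σd² = 50
ρ = 1 − 6Σd² / [n(n²−1)] = 1 − 6×50 / (6×35) = 1 − 300/210 ≈ -0.429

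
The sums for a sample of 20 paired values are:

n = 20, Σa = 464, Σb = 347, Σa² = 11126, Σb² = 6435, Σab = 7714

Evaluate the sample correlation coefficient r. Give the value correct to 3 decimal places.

r = (nΣab − ΣaΣb) / √[(nΣa² − (Σa)²)(nΣb² − (Σb)²)]
Numerator: 20×7714 − 464×347 = -6728
Denominator: √[(222520 − 215296)(128700 − 120409)] = √[7224 × 8291] = 7739.1333
r = -6728 / 7739.1333 ≈ -0.869

-0.869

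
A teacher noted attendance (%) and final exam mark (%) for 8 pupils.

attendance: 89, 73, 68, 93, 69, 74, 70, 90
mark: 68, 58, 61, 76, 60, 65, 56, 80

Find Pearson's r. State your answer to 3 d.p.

n = 8, Σx = 626, Σy = 524, Σx² = 49760, Σy² = 34846, Σxy = 41572
nΣxy − ΣxΣy = 332576 − 328024 = 4552
nΣx² − (Σx)² = 398080 − 391876 = 6204; nΣy² − (Σy)² = 278768 − 274576 = 4192
r = 4552 / √(6204 × 4192) = 4552 / 5099.7223 ≈ 0.893

0.893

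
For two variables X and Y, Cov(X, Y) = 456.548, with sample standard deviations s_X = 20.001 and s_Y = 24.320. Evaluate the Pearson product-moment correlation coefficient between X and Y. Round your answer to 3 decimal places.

r = Cov(X,Y) / (s_X · s_Y) = 456.548 / (20.001 × 24.320)
  = 456.548 / 486.4243 ≈ 0.939

0.939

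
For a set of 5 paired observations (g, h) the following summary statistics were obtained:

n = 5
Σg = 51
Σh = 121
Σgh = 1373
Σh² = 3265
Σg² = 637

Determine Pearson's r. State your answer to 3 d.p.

r = (nΣgh − ΣgΣh) / √[(nΣg² − (Σg)²)(nΣh² − (Σh)²)]
Numerator: 5×1373 − 51×121 = 694
Denominator: √[(3185 − 2601)(16325 − 14641)] = √[584 × 1684] = 991.6935
r = 694 / 991.6935 ≈ 0.700

0.700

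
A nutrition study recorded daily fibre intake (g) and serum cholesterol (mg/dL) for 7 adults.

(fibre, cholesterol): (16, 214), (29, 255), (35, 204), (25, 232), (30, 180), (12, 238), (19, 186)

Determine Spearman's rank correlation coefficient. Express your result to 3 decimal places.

-0.357

Rank fibre: 2, 5, 7, 4, 6, 1, 3
Rank cholesterol: 4, 7, 3, 5, 1, 6, 2
d = rank(fibre) − rank(cholesterol): -2, -2, 4, -1, 5, -5, 1; Σd² = 76
ρ = 1 − 6Σd² / [n(n²−1)] = 1 − 6×76 / (7×48) = 1 − 456/336 ≈ -0.357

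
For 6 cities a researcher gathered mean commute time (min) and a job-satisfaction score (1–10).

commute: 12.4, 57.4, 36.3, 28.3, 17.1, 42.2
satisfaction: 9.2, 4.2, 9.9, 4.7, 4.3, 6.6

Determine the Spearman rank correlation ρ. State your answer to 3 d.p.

Rank commute: 1, 6, 4, 3, 2, 5
Rank satisfaction: 5, 1, 6, 3, 2, 4
d = rank(commute) − rank(satisfaction): -4, 5, -2, 0, 0, 1; Σd² = 46
ρ = 1 − 6Σd² / [n(n²−1)] = 1 − 6×46 / (6×35) = 1 − 276/210 ≈ -0.314

-0.314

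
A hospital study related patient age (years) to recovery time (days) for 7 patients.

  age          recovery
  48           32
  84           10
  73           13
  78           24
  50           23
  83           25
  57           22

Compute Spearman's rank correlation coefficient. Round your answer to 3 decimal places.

-0.429

Rank age: 1, 7, 4, 5, 2, 6, 3
Rank recovery: 7, 1, 2, 5, 4, 6, 3
d = rank(age) − rank(recovery): -6, 6, 2, 0, -2, 0, 0; Σd² = 80
ρ = 1 − 6Σd² / [n(n²−1)] = 1 − 6×80 / (7×48) = 1 − 480/336 ≈ -0.429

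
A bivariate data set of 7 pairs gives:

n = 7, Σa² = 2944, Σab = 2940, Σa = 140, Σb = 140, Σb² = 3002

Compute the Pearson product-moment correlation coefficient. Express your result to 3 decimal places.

r = (nΣab − ΣaΣb) / √[(nΣa² − (Σa)²)(nΣb² − (Σb)²)]
Numerator: 7×2940 − 140×140 = 980
Denominator: √[(20608 − 19600)(21014 − 19600)] = √[1008 × 1414] = 1193.8643
r = 980 / 1193.8643 ≈ 0.821

0.821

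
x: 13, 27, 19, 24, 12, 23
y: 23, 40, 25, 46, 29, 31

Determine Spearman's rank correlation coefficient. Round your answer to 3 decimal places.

0.771

Rank x: 2, 6, 3, 5, 1, 4
Rank y: 1, 5, 2, 6, 3, 4
d = rank(x) − rank(y): 1, 1, 1, -1, -2, 0; Σd² = 8
ρ = 1 − 6Σd² / [n(n²−1)] = 1 − 6×8 / (6×35) = 1 − 48/210 ≈ 0.771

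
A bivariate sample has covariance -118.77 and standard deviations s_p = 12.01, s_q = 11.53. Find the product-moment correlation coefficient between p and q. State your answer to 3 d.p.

r = Cov(p,q) / (s_p · s_q) = -118.77 / (12.01 × 11.53)
  = -118.77 / 138.4753 ≈ -0.858

-0.858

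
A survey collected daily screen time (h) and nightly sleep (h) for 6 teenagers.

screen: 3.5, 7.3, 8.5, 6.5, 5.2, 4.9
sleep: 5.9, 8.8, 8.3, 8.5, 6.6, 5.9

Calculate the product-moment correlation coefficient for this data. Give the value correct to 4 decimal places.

n = 6, Σx = 35.9, Σy = 44, Σx² = 231.09, Σy² = 331.76, Σxy = 273.92
nΣxy − ΣxΣy = 1643.52 − 1579.6 = 63.92
nΣx² − (Σx)² = 1386.54 − 1288.81 = 97.73; nΣy² − (Σy)² = 1990.56 − 1936 = 54.56
r = 63.92 / √(97.73 × 54.56) = 63.92 / 73.0216 ≈ 0.8754

0.8754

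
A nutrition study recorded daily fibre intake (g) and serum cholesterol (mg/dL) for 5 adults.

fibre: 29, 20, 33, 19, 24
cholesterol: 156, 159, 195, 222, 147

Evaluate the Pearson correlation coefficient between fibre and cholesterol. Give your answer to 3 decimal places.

-0.119

n = 5, Σx = 125, Σy = 879, Σx² = 3267, Σy² = 158535, Σxy = 21885
nΣxy − ΣxΣy = 109425 − 109875 = -450
nΣx² − (Σx)² = 16335 − 15625 = 710; nΣy² − (Σy)² = 792675 − 772641 = 20034
r = -450 / √(710 × 20034) = -450 / 3771.4904 ≈ -0.119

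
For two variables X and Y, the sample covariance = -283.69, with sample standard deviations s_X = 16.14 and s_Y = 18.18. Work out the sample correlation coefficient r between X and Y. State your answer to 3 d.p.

r = Cov(X,Y) / (s_X · s_Y) = -283.69 / (16.14 × 18.18)
  = -283.69 / 293.4252 ≈ -0.967

-0.967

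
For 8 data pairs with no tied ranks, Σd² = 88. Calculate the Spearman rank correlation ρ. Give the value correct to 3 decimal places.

ρ = 1 − 6Σd² / [n(n²−1)] = 1 − 6×88 / (8×63)
  = 1 − 528/504 = 1 − 1.0476 ≈ -0.048

-0.048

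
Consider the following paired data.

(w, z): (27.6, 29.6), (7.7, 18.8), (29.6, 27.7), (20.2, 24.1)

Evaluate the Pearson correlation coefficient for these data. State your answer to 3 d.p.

0.968

n = 4, Σw = 85.1, Σz = 100.2, Σw² = 2105.25, Σz² = 2577.7, Σwz = 2268.46
nΣwz − ΣwΣz = 9073.84 − 8527.02 = 546.82
nΣw² − (Σw)² = 8421 − 7242.01 = 1178.99; nΣz² − (Σz)² = 10310.8 − 10040.04 = 270.76
r = 546.82 / √(1178.99 × 270.76) = 546.82 / 564.9985 ≈ 0.968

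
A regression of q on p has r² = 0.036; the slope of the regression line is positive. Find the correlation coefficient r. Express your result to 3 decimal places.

|r| = √0.036 = 0.190
The association is positive, so r = 0.190.

0.190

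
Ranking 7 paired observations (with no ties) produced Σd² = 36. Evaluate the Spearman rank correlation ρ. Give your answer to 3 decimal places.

ρ = 1 − 6Σd² / [n(n²−1)] = 1 − 6×36 / (7×48)
  = 1 − 216/336 = 1 − 0.6429 ≈ 0.357

0.357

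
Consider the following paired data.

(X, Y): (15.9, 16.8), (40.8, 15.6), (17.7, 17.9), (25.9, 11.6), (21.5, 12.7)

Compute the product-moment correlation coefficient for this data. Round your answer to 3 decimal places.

-0.218

n = 5, ΣX = 121.8, ΣY = 74.6, ΣX² = 3363.8, ΣY² = 1141.86, ΣXY = 1793.92
nΣXY − ΣXΣY = 8969.6 − 9086.28 = -116.68
nΣX² − (ΣX)² = 16819 − 14835.24 = 1983.76; nΣY² − (ΣY)² = 5709.3 − 5565.16 = 144.14
r = -116.68 / √(1983.76 × 144.14) = -116.68 / 534.7328 ≈ -0.218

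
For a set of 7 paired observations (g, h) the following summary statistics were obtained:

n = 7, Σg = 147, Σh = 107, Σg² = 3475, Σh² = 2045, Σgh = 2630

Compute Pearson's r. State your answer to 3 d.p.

0.961

r = (nΣgh − ΣgΣh) / √[(nΣg² − (Σg)²)(nΣh² − (Σh)²)]
Numerator: 7×2630 − 147×107 = 2681
Denominator: √[(24325 − 21609)(14315 − 11449)] = √[2716 × 2866] = 2789.9921
r = 2681 / 2789.9921 ≈ 0.961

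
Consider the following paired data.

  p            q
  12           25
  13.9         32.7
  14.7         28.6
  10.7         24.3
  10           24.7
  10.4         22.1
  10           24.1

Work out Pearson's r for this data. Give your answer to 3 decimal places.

n = 7, Σp = 81.7, Σq = 181.5, Σp² = 975.95, Σq² = 4782.05, Σpq = 2152.8
nΣpq − ΣpΣq = 15069.6 − 14828.55 = 241.05
nΣp² − (Σp)² = 6831.65 − 6674.89 = 156.76; nΣq² − (Σq)² = 33474.35 − 32942.25 = 532.1
r = 241.05 / √(156.76 × 532.1) = 241.05 / 288.8114 ≈ 0.835

0.835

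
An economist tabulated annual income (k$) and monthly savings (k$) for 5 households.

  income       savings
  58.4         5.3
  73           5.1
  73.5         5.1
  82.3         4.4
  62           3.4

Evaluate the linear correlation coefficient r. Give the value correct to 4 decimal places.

0.0769

n = 5, Σx = 349.2, Σy = 23.3, Σx² = 24759.1, Σy² = 111.03, Σxy = 1629.59
nΣxy − ΣxΣy = 8147.95 − 8136.36 = 11.59
nΣx² − (Σx)² = 123795.5 − 121940.64 = 1854.86; nΣy² − (Σy)² = 555.15 − 542.89 = 12.26
r = 11.59 / √(1854.86 × 12.26) = 11.59 / 150.7998 ≈ 0.0769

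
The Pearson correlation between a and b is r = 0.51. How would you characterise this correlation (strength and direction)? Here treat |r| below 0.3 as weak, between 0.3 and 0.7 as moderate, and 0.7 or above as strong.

moderate positive

r = 0.51 > 0 so the relationship is positive.
|r| = 0.51, which falls in the moderate range.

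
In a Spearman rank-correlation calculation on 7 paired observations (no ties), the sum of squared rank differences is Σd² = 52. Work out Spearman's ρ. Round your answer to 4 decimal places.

0.0714

ρ = 1 − 6Σd² / [n(n²−1)] = 1 − 6×52 / (7×48)
  = 1 − 312/336 = 1 − 0.92857 ≈ 0.0714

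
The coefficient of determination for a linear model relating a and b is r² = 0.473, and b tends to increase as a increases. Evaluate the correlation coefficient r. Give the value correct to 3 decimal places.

0.688

|r| = √0.473 = 0.688
The association is positive, so r = 0.688.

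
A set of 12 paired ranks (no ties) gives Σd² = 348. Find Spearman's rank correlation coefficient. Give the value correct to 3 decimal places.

ρ = 1 − 6Σd² / [n(n²−1)] = 1 − 6×348 / (12×143)
  = 1 − 2088/1716 = 1 − 1.2168 ≈ -0.217

-0.217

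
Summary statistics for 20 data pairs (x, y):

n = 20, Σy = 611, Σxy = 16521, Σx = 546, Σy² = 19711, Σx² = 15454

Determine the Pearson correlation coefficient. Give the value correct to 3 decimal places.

r = (nΣxy − ΣxΣy) / √[(nΣx² − (Σx)²)(nΣy² − (Σy)²)]
Numerator: 20×16521 − 546×611 = -3186
Denominator: √[(309080 − 298116)(394220 − 373321)] = √[10964 × 20899] = 15137.2599
r = -3186 / 15137.2599 ≈ -0.210

-0.210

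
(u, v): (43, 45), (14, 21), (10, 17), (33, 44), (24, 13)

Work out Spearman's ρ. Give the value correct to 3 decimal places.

0.700

Rank u: 5, 2, 1, 4, 3
Rank v: 5, 3, 2, 4, 1
d = rank(u) − rank(v): 0, -1, -1, 0, 2; Σd² = 6
ρ = 1 − 6Σd² / [n(n²−1)] = 1 − 6×6 / (5×24) = 1 − 36/120 ≈ 0.700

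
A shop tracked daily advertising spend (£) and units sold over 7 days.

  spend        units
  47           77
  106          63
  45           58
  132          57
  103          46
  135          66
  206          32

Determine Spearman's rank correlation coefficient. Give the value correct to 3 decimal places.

Rank spend: 2, 4, 1, 5, 3, 6, 7
Rank units: 7, 5, 4, 3, 2, 6, 1
d = rank(spend) − rank(units): -5, -1, -3, 2, 1, 0, 6; Σd² = 76
ρ = 1 − 6Σd² / [n(n²−1)] = 1 − 6×76 / (7×48) = 1 − 456/336 ≈ -0.357

-0.357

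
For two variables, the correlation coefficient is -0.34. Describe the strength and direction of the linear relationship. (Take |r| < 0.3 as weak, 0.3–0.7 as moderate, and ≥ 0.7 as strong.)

r = -0.34 < 0 so the relationship is negative.
|r| = 0.34, which falls in the moderate range.

moderate negative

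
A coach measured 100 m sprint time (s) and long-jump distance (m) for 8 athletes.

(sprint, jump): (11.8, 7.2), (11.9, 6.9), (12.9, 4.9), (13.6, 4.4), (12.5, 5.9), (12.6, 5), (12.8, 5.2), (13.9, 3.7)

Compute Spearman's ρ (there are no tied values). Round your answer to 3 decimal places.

-0.976

Rank sprint: 1, 2, 6, 7, 3, 4, 5, 8
Rank jump: 8, 7, 3, 2, 6, 4, 5, 1
d = rank(sprint) − rank(jump): -7, -5, 3, 5, -3, 0, 0, 7; Σd² = 166
ρ = 1 − 6Σd² / [n(n²−1)] = 1 − 6×166 / (8×63) = 1 − 996/504 ≈ -0.976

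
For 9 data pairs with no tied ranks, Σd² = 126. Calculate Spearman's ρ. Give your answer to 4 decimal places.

ρ = 1 − 6Σd² / [n(n²−1)] = 1 − 6×126 / (9×80)
  = 1 − 756/720 = 1 − 1.05000 ≈ -0.0500

-0.0500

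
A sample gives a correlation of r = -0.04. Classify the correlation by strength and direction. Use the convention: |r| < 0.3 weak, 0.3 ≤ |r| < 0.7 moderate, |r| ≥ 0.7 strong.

weak negative

r = -0.04 < 0 so the relationship is negative.
|r| = 0.04, which falls in the weak range.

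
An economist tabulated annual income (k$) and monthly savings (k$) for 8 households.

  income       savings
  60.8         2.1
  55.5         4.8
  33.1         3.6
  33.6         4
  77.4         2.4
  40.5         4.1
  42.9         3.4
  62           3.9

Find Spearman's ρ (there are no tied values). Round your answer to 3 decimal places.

Rank income: 6, 5, 1, 2, 8, 3, 4, 7
Rank savings: 1, 8, 4, 6, 2, 7, 3, 5
d = rank(income) − rank(savings): 5, -3, -3, -4, 6, -4, 1, 2; Σd² = 116
ρ = 1 − 6Σd² / [n(n²−1)] = 1 − 6×116 / (8×63) = 1 − 696/504 ≈ -0.381

-0.381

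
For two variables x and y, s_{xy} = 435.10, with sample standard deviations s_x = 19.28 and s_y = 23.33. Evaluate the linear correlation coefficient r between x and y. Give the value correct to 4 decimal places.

0.9673

r = Cov(x,y) / (s_x · s_y) = 435.10 / (19.28 × 23.33)
  = 435.10 / 449.8024 ≈ 0.9673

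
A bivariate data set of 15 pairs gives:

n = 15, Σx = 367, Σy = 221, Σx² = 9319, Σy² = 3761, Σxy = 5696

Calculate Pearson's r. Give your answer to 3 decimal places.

r = (nΣxy − ΣxΣy) / √[(nΣx² − (Σx)²)(nΣy² − (Σy)²)]
Numerator: 15×5696 − 367×221 = 4333
Denominator: √[(139785 − 134689)(56415 − 48841)] = √[5096 × 7574] = 6212.6568
r = 4333 / 6212.6568 ≈ 0.697

0.697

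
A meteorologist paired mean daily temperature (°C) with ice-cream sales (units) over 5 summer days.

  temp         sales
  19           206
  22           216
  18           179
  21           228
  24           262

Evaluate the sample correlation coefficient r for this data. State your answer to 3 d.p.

0.933

n = 5, Σx = 104, Σy = 1091, Σx² = 2186, Σy² = 241761, Σxy = 22964
nΣxy − ΣxΣy = 114820 − 113464 = 1356
nΣx² − (Σx)² = 10930 − 10816 = 114; nΣy² − (Σy)² = 1208805 − 1190281 = 18524
r = 1356 / √(114 × 18524) = 1356 / 1453.1813 ≈ 0.933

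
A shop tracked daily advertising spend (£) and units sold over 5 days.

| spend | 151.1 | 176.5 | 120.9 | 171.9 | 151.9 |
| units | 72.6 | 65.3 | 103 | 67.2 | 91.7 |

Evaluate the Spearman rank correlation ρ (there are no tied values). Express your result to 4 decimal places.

Rank spend: 2, 5, 1, 4, 3
Rank units: 3, 1, 5, 2, 4
d = rank(spend) − rank(units): -1, 4, -4, 2, -1; Σd² = 38
ρ = 1 − 6Σd² / [n(n²−1)] = 1 − 6×38 / (5×24) = 1 − 228/120 ≈ -0.9000

-0.9000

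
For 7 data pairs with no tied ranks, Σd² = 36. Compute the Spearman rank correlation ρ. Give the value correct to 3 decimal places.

0.357

ρ = 1 − 6Σd² / [n(n²−1)] = 1 − 6×36 / (7×48)
  = 1 − 216/336 = 1 − 0.6429 ≈ 0.357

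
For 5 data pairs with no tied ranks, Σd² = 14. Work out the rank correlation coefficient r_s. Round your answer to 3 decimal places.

ρ = 1 − 6Σd² / [n(n²−1)] = 1 − 6×14 / (5×24)
  = 1 − 84/120 = 1 − 0.7000 ≈ 0.300

0.300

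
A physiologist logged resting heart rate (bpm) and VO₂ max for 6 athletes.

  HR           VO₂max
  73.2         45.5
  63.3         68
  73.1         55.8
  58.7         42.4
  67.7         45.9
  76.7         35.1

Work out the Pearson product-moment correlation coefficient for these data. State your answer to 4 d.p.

n = 6, Σx = 412.7, Σy = 292.7, Σx² = 28620.61, Σy² = 14944.47, Σxy = 20002.46
nΣxy − ΣxΣy = 120014.76 − 120797.29 = -782.53
nΣx² − (Σx)² = 171723.66 − 170321.29 = 1402.37; nΣy² − (Σy)² = 89666.82 − 85673.29 = 3993.53
r = -782.53 / √(1402.37 × 3993.53) = -782.53 / 2366.5178 ≈ -0.3307

-0.3307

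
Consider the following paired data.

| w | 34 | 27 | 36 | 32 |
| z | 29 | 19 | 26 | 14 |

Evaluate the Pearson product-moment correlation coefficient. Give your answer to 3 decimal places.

n = 4, Σw = 129, Σz = 88, Σw² = 4205, Σz² = 2074, Σwz = 2883
nΣwz − ΣwΣz = 11532 − 11352 = 180
nΣw² − (Σw)² = 16820 − 16641 = 179; nΣz² − (Σz)² = 8296 − 7744 = 552
r = 180 / √(179 × 552) = 180 / 314.3374 ≈ 0.573

0.573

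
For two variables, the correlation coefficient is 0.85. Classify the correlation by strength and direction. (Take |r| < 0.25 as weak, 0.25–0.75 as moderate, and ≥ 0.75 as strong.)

r = 0.85 > 0 so the relationship is positive.
|r| = 0.85, which falls in the strong range.

strong positive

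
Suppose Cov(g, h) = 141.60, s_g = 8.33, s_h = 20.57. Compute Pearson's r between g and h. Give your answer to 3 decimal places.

r = Cov(g,h) / (s_g · s_h) = 141.60 / (8.33 × 20.57)
  = 141.60 / 171.3481 ≈ 0.826

0.826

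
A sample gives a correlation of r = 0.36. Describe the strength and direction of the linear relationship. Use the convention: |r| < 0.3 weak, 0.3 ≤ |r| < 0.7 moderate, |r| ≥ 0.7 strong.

moderate positive

r = 0.36 > 0 so the relationship is positive.
|r| = 0.36, which falls in the moderate range.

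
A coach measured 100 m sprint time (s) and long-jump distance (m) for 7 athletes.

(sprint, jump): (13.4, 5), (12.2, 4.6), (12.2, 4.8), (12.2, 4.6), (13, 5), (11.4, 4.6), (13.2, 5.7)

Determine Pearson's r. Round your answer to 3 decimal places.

n = 7, Σx = 87.6, Σy = 34.3, Σx² = 1099.28, Σy² = 169.01, Σxy = 430.48
nΣxy − ΣxΣy = 3013.36 − 3004.68 = 8.68
nΣx² − (Σx)² = 7694.96 − 7673.76 = 21.2; nΣy² − (Σy)² = 1183.07 − 1176.49 = 6.58
r = 8.68 / √(21.2 × 6.58) = 8.68 / 11.8108 ≈ 0.735

0.735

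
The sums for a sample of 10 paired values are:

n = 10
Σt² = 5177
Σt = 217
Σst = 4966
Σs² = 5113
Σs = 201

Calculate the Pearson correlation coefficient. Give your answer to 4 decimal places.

r = (nΣst − ΣsΣt) / √[(nΣs² − (Σs)²)(nΣt² − (Σt)²)]
Numerator: 10×4966 − 201×217 = 6043
Denominator: √[(51130 − 40401)(51770 − 47089)] = √[10729 × 4681] = 7086.7799
r = 6043 / 7086.7799 ≈ 0.8527

0.8527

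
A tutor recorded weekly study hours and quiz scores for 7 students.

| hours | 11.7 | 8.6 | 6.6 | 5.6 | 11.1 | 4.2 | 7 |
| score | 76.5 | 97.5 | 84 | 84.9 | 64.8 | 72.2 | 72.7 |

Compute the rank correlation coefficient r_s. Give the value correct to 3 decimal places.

Rank hours: 7, 5, 3, 2, 6, 1, 4
Rank score: 4, 7, 5, 6, 1, 2, 3
d = rank(hours) − rank(score): 3, -2, -2, -4, 5, -1, 1; Σd² = 60
ρ = 1 − 6Σd² / [n(n²−1)] = 1 − 6×60 / (7×48) = 1 − 360/336 ≈ -0.071

-0.071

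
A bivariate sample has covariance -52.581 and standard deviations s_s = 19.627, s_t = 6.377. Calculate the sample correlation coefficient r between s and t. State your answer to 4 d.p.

-0.4201

r = Cov(s,t) / (s_s · s_t) = -52.581 / (19.627 × 6.377)
  = -52.581 / 125.1614 ≈ -0.4201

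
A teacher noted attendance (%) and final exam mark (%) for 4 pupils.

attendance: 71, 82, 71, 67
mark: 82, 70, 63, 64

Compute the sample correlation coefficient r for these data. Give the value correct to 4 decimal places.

n = 4, Σx = 291, Σy = 279, Σx² = 21295, Σy² = 19689, Σxy = 20323
nΣxy − ΣxΣy = 81292 − 81189 = 103
nΣx² − (Σx)² = 85180 − 84681 = 499; nΣy² − (Σy)² = 78756 − 77841 = 915
r = 103 / √(499 × 915) = 103 / 675.7107 ≈ 0.1524

0.1524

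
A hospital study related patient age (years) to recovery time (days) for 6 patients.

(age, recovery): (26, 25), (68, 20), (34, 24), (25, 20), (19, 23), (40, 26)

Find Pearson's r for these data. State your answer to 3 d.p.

-0.328

n = 6, Σx = 212, Σy = 138, Σx² = 9042, Σy² = 3206, Σxy = 4803
nΣxy − ΣxΣy = 28818 − 29256 = -438
nΣx² − (Σx)² = 54252 − 44944 = 9308; nΣy² − (Σy)² = 19236 − 19044 = 192
r = -438 / √(9308 × 192) = -438 / 1336.8381 ≈ -0.328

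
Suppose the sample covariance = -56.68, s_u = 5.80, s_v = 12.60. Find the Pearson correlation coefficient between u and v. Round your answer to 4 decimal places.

r = Cov(u,v) / (s_u · s_v) = -56.68 / (5.80 × 12.60)
  = -56.68 / 73.0800 ≈ -0.7756

-0.7756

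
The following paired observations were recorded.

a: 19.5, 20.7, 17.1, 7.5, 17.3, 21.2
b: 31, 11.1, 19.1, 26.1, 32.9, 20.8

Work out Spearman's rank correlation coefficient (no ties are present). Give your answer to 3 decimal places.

Rank a: 4, 5, 2, 1, 3, 6
Rank b: 5, 1, 2, 4, 6, 3
d = rank(a) − rank(b): -1, 4, 0, -3, -3, 3; Σd² = 44
ρ = 1 − 6Σd² / [n(n²−1)] = 1 − 6×44 / (6×35) = 1 − 264/210 ≈ -0.257

-0.257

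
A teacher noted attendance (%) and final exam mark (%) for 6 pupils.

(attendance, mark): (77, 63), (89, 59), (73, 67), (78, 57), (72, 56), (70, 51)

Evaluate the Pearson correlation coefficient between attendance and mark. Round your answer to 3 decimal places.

n = 6, Σx = 459, Σy = 353, Σx² = 35347, Σy² = 20925, Σxy = 27041
nΣxy − ΣxΣy = 162246 − 162027 = 219
nΣx² − (Σx)² = 212082 − 210681 = 1401; nΣy² − (Σy)² = 125550 − 124609 = 941
r = 219 / √(1401 × 941) = 219 / 1148.1903 ≈ 0.191

0.191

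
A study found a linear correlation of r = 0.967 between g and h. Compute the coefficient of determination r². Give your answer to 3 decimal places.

r² = (0.967)² = 0.935

0.935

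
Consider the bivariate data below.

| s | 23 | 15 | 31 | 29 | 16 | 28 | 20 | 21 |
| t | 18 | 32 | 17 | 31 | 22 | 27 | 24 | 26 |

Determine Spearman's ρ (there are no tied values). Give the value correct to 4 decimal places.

Rank s: 5, 1, 8, 7, 2, 6, 3, 4
Rank t: 2, 8, 1, 7, 3, 6, 4, 5
d = rank(s) − rank(t): 3, -7, 7, 0, -1, 0, -1, -1; Σd² = 110
ρ = 1 − 6Σd² / [n(n²−1)] = 1 − 6×110 / (8×63) = 1 − 660/504 ≈ -0.3095

-0.3095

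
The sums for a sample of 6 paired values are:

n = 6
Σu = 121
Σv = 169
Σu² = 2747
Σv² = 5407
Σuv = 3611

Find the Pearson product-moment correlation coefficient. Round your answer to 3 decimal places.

0.455

r = (nΣuv − ΣuΣv) / √[(nΣu² − (Σu)²)(nΣv² − (Σv)²)]
Numerator: 6×3611 − 121×169 = 1217
Denominator: √[(16482 − 14641)(32442 − 28561)] = √[1841 × 3881] = 2672.9985
r = 1217 / 2672.9985 ≈ 0.455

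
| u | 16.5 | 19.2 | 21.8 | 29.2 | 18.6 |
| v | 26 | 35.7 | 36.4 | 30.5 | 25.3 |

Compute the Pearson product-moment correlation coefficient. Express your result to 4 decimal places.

0.2725

n = 5, Σu = 105.3, Σv = 153.9, Σu² = 2314.73, Σv² = 4845.79, Σuv = 3269.14
nΣuv − ΣuΣv = 16345.7 − 16205.67 = 140.03
nΣu² − (Σu)² = 11573.65 − 11088.09 = 485.56; nΣv² − (Σv)² = 24228.95 − 23685.21 = 543.74
r = 140.03 / √(485.56 × 543.74) = 140.03 / 513.8272 ≈ 0.2725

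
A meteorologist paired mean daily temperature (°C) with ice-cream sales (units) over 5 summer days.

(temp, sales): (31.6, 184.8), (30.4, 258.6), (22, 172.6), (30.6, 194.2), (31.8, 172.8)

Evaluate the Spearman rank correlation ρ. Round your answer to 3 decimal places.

0.000

Rank temp: 4, 2, 1, 3, 5
Rank sales: 3, 5, 1, 4, 2
d = rank(temp) − rank(sales): 1, -3, 0, -1, 3; Σd² = 20
ρ = 1 − 6Σd² / [n(n²−1)] = 1 − 6×20 / (5×24) = 1 − 120/120 ≈ 0.000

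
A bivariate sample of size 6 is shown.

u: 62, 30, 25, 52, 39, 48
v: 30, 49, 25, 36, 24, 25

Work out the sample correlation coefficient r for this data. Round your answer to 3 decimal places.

-0.149

n = 6, Σu = 256, Σv = 189, Σu² = 11898, Σv² = 6423, Σuv = 7963
nΣuv − ΣuΣv = 47778 − 48384 = -606
nΣu² − (Σu)² = 71388 − 65536 = 5852; nΣv² − (Σv)² = 38538 − 35721 = 2817
r = -606 / √(5852 × 2817) = -606 / 4060.1828 ≈ -0.149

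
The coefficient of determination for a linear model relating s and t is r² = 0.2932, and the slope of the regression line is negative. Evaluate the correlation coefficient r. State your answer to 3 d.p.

|r| = √0.2932 = 0.541
The association is negative, so r = −0.541.

-0.541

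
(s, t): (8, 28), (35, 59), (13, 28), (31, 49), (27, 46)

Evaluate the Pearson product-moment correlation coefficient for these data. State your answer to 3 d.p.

0.978

n = 5, Σs = 114, Σt = 210, Σs² = 3148, Σt² = 9566, Σst = 5414
nΣst − ΣsΣt = 27070 − 23940 = 3130
nΣs² − (Σs)² = 15740 − 12996 = 2744; nΣt² − (Σt)² = 47830 − 44100 = 3730
r = 3130 / √(2744 × 3730) = 3130 / 3199.2374 ≈ 0.978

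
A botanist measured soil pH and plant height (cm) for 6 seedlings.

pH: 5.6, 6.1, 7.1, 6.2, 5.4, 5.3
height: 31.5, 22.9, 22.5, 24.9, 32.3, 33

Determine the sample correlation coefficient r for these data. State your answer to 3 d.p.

-0.888

n = 6, Σx = 35.7, Σy = 167.1, Σx² = 214.67, Σy² = 4775.21, Σxy = 979.54
nΣxy − ΣxΣy = 5877.24 − 5965.47 = -88.23
nΣx² − (Σx)² = 1288.02 − 1274.49 = 13.53; nΣy² − (Σy)² = 28651.26 − 27922.41 = 728.85
r = -88.23 / √(13.53 × 728.85) = -88.23 / 99.3043 ≈ -0.888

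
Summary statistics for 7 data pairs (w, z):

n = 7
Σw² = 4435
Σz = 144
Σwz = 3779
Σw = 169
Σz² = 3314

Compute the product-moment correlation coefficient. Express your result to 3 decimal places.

0.856

r = (nΣwz − ΣwΣz) / √[(nΣw² − (Σw)²)(nΣz² − (Σz)²)]
Numerator: 7×3779 − 169×144 = 2117
Denominator: √[(31045 − 28561)(23198 − 20736)] = √[2484 × 2462] = 2472.9755
r = 2117 / 2472.9755 ≈ 0.856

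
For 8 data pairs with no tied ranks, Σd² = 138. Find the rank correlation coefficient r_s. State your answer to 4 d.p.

ρ = 1 − 6Σd² / [n(n²−1)] = 1 − 6×138 / (8×63)
  = 1 − 828/504 = 1 − 1.64286 ≈ -0.6429

-0.6429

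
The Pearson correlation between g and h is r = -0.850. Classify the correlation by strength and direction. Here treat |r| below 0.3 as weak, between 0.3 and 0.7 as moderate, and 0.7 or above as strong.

strong negative

r = -0.850 < 0 so the relationship is negative.
|r| = 0.850, which falls in the strong range.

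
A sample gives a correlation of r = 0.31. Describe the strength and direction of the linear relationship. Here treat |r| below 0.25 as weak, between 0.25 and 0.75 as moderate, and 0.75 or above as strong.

r = 0.31 > 0 so the relationship is positive.
|r| = 0.31, which falls in the moderate range.

moderate positive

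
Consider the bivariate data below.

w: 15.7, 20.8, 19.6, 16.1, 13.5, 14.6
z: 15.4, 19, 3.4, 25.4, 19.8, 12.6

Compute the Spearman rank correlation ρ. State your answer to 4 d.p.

-0.1429

Rank w: 3, 6, 5, 4, 1, 2
Rank z: 3, 4, 1, 6, 5, 2
d = rank(w) − rank(z): 0, 2, 4, -2, -4, 0; Σd² = 40
ρ = 1 − 6Σd² / [n(n²−1)] = 1 − 6×40 / (6×35) = 1 − 240/210 ≈ -0.1429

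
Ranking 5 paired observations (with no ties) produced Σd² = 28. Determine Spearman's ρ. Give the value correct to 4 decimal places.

ρ = 1 − 6Σd² / [n(n²−1)] = 1 − 6×28 / (5×24)
  = 1 − 168/120 = 1 − 1.40000 ≈ -0.4000

-0.4000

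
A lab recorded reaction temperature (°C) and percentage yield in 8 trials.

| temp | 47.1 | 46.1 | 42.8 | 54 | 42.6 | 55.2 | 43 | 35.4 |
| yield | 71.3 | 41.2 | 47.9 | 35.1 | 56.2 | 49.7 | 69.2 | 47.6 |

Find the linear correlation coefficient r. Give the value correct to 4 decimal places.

-0.2468

n = 8, Σx = 366.2, Σy = 418.2, Σx² = 17055.42, Σy² = 22990.48, Σxy = 19001.27
nΣxy − ΣxΣy = 152010.16 − 153144.84 = -1134.68
nΣx² − (Σx)² = 136443.36 − 134102.44 = 2340.92; nΣy² − (Σy)² = 183923.84 − 174891.24 = 9032.6
r = -1134.68 / √(2340.92 × 9032.6) = -1134.68 / 4598.3251 ≈ -0.2468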